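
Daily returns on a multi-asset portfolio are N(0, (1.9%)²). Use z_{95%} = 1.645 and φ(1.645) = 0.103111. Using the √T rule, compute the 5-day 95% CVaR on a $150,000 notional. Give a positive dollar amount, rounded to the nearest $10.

$13,140

σ_{5d} = 1.9% × √5 = 4.249%.
ES multiplier = φ(z)/(1−α) = 0.103111/0.05 = 2.062.
ES = 4.249% × 2.062 = 8.761%; on $150,000: $13,141.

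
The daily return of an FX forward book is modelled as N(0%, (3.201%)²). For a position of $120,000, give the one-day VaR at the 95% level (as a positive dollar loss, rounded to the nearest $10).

At 95% one-sided, z = 1.645.
VaR = z·σ = 1.645 × 3.201% = 5.266%.
On $120,000: 0.05266 × $120,000 = $6,319.

$6,320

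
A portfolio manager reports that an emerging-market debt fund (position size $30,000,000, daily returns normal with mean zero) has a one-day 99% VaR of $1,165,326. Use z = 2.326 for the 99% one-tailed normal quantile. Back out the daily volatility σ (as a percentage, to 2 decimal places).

1.67%

VaR as a fraction: $1,165,326 / $30,000,000 = 3.884%.
σ = VaR / z = 3.884% / 2.326 = 1.670%.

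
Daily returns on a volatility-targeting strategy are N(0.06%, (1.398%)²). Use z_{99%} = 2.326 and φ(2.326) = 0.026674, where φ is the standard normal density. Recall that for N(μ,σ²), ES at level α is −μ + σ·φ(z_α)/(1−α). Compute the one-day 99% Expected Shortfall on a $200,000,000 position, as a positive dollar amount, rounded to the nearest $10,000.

$7,340,000

Tail multiplier: φ(z)/(1−α) = 0.026674 / 0.01 = 2.667.
ES = −(0.06%) + 1.398% × 2.667 = 3.668%.
On $200,000,000: 0.03668 × $200,000,000 = $7,336,000.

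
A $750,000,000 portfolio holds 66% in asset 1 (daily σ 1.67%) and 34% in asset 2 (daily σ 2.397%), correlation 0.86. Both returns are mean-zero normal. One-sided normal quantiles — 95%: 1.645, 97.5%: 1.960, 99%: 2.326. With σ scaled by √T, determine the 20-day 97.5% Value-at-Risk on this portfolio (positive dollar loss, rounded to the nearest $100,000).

σ_p = √(0.66²·1.67² + 0.34²·2.397² + 2·0.86·0.66·0.34·1.67·2.397) = 1.850%.
σ_{20d} = 1.850% × √20 = 8.273%.
VaR = 1.960 × 8.273% = 16.215%; on $750,000,000 that is $121,612,500.

$121,600,000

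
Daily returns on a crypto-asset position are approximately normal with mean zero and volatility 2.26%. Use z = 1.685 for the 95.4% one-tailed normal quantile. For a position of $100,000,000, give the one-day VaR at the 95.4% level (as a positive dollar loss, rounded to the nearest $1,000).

VaR = z·σ = 1.685 × 2.26% = 3.808%.
On $100,000,000: 0.03808 × $100,000,000 = $3,808,000.

$3,808,000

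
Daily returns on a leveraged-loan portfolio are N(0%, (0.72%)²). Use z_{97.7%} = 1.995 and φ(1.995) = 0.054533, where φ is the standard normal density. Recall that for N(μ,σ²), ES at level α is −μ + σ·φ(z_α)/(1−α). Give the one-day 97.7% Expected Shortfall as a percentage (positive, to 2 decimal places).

Tail multiplier: φ(z)/(1−α) = 0.054533 / 0.023 = 2.371.
ES = 0.72% × 2.371 = 1.707%.

1.71%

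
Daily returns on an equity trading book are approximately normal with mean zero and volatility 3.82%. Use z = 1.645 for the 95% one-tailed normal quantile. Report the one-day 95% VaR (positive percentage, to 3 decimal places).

VaR = z·σ = 1.645 × 3.82% = 6.284%.

6.284%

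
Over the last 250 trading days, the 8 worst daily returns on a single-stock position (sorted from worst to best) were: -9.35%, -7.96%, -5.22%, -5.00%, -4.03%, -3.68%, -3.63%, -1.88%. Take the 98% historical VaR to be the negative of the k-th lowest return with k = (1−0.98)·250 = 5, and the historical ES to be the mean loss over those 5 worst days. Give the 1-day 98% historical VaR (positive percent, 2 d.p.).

k = 5; the 5th lowest return is -4.03%, so VaR = 4.03%.

4.03%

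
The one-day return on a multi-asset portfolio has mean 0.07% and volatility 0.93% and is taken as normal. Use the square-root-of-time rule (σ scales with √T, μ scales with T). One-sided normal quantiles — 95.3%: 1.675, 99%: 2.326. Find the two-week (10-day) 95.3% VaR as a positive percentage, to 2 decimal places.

σ_{10d} = 0.93% × √10 = 2.941%; μ_{10d} = 10 × 0.07% = 0.700%.
VaR = −(0.700%) + 1.675 × 2.941% = 4.226%.

4.23%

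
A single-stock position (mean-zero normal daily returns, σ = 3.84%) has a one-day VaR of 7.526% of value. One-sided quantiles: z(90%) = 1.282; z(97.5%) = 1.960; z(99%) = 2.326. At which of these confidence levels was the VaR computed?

Implied z = VaR/σ = 7.526 / 3.84 = 1.960.
This matches z(97.5%) = 1.960.

97.5%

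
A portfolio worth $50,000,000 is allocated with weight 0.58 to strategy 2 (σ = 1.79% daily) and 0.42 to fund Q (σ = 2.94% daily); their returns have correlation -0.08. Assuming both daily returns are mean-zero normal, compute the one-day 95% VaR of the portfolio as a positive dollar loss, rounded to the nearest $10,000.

$1,270,000

σ_p² = 0.58²·1.79² + 0.42²·2.94² + 2·-0.08·0.58·0.42·1.79·2.94 = 2.3975 (%²).
σ_p = √2.3975 = 1.548%.
At 95%, z = 1.645.
VaR = 1.645 × 1.548% = 2.546%; on $50,000,000 that is $1,273,000.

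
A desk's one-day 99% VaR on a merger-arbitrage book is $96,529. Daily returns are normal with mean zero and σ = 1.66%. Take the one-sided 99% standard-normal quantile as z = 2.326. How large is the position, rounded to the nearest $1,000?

$2,500,000

VaR as a fraction of value: z·σ = 2.326 × 1.66% = 3.86116%.
Position = $96,529 / 0.0386116 = $2,500,000.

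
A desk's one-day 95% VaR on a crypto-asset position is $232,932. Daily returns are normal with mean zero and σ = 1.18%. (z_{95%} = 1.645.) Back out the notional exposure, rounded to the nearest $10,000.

VaR as a fraction of value: z·σ = 1.645 × 1.18% = 1.9411%.
Position = $232,932 / 0.019411 = $12,000,000.

$12,000,000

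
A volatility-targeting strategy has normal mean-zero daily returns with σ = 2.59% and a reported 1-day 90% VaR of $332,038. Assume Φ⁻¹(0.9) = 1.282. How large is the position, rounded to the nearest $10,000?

$10,000,000

VaR as a fraction of value: z·σ = 1.282 × 2.59% = 3.32038%.
Position = $332,038 / 0.0332038 = $10,000,000.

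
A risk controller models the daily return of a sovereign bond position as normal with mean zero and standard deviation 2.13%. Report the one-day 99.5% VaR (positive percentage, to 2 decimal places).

At 99.5% one-sided, z = 2.576.
VaR = z·σ = 2.576 × 2.13% = 5.487%.

5.49%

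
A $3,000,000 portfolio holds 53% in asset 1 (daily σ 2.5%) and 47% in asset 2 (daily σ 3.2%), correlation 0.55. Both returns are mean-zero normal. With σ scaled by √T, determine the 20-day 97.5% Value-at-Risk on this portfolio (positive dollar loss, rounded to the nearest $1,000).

$655,000

σ_p = √(0.53²·2.5² + 0.47²·3.2² + 2·0.55·0.53·0.47·2.5·3.2) = 2.492%.
σ_{20d} = 2.492% × √20 = 11.145%.
z(97.5%) = 1.960.
VaR = 1.960 × 11.145% = 21.844%; on $3,000,000 that is $655,320.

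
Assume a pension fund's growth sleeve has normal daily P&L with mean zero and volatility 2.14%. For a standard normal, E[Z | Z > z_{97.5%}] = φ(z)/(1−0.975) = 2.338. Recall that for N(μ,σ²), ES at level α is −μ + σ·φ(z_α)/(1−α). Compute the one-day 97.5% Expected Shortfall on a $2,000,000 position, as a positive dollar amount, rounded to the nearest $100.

$100,100

ES = 2.14% × 2.338 = 5.003%.
On $2,000,000: 0.05003 × $2,000,000 = $100,060.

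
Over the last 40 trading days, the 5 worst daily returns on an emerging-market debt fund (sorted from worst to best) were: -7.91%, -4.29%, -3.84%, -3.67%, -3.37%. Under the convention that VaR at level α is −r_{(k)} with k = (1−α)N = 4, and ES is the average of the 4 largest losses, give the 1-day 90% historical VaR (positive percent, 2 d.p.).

k = 4; the 4th lowest return is -3.67%, so VaR = 3.67%.

3.67%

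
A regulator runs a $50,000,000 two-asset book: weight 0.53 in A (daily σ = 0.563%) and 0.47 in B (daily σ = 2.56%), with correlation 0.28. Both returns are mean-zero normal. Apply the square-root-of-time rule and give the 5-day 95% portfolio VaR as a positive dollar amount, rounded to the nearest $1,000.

$2,424,000

σ_p = √(0.53²·0.563² + 0.47²·2.56² + 2·0.28·0.53·0.47·0.563·2.56) = 1.318%.
σ_{5d} = 1.318% × √5 = 2.947%.
z(95%) = 1.645.
VaR = 1.645 × 2.947% = 4.848%; on $50,000,000 that is $2,424,000.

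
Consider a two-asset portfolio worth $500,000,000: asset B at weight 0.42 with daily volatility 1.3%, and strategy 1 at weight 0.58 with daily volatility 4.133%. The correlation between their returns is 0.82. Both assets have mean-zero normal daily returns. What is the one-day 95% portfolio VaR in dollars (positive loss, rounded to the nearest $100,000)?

$23,500,000

σ_p² = 0.42²·1.3² + 0.58²·4.133² + 2·0.82·0.42·0.58·1.3·4.133 = 8.1909 (%²).
σ_p = √8.1909 = 2.862%.
At 95%, z = 1.645.
VaR = 1.645 × 2.862% = 4.708%; on $500,000,000 that is $23,540,000.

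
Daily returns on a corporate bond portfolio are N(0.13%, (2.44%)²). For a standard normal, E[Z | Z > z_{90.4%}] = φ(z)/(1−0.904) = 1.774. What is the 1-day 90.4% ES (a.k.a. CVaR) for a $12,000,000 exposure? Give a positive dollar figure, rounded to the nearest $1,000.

$504,000

ES = −(0.13%) + 2.44% × 1.774 = 4.199%.
On $12,000,000: 0.04199 × $12,000,000 = $503,880.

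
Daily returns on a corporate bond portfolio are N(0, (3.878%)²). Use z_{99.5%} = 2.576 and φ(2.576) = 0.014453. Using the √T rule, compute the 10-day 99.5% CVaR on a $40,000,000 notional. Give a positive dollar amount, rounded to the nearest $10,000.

σ_{10d} = 3.878% × √10 = 12.263%.
ES multiplier = φ(z)/(1−α) = 0.014453/0.005 = 2.891.
ES = 12.263% × 2.891 = 35.452%; on $40,000,000: $14,180,800.

$14,180,000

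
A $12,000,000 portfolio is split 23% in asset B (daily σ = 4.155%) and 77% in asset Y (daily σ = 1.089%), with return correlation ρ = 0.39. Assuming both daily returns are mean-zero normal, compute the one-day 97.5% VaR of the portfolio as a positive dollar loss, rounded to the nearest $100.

σ_p² = 0.23²·4.155² + 0.77²·1.089² + 2·0.39·0.23·0.77·4.155·1.089 = 2.2414 (%²).
σ_p = √2.2414 = 1.497%.
At 97.5%, z = 1.960.
VaR = 1.960 × 1.497% = 2.934%; on $12,000,000 that is $352,080.

$352,100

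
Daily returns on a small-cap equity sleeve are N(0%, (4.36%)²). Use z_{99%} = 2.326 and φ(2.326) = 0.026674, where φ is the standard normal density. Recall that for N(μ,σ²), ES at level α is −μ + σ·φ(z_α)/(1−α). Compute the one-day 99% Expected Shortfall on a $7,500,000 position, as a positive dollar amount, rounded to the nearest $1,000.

$872,000

Tail multiplier: φ(z)/(1−α) = 0.026674 / 0.01 = 2.667.
ES = 4.36% × 2.667 = 11.628%.
On $7,500,000: 0.11628 × $7,500,000 = $872,100.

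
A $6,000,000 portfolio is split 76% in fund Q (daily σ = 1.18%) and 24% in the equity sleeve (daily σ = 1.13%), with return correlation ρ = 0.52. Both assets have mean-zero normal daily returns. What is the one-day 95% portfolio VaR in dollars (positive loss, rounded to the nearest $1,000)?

$105,000

σ_p² = 0.76²·1.18² + 0.24²·1.13² + 2·0.52·0.76·0.24·1.18·1.13 = 1.1307 (%²).
σ_p = √1.1307 = 1.063%.
At 95%, z = 1.645.
VaR = 1.645 × 1.063% = 1.749%; on $6,000,000 that is $104,940.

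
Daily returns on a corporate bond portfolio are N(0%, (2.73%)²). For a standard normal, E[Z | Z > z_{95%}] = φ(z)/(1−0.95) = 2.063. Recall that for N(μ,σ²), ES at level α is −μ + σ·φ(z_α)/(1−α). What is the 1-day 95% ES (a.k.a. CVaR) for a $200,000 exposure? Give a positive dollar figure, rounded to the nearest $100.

ES = 2.73% × 2.063 = 5.632%.
On $200,000: 0.05632 × $200,000 = $11,264.

$11,300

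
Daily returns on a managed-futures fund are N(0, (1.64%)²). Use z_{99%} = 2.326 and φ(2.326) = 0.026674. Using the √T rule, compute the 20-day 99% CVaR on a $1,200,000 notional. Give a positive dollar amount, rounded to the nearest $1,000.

$235,000

σ_{20d} = 1.64% × √20 = 7.334%.
ES multiplier = φ(z)/(1−α) = 0.026674/0.01 = 2.667.
ES = 7.334% × 2.667 = 19.560%; on $1,200,000: $234,720.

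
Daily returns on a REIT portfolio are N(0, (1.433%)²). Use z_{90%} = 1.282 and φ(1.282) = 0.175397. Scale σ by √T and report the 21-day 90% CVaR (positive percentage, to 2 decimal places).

σ_{21d} = 1.433% × √21 = 6.567%.
ES multiplier = φ(z)/(1−α) = 0.175397/0.1 = 1.754.
ES = 6.567% × 1.754 = 11.519%.

11.52%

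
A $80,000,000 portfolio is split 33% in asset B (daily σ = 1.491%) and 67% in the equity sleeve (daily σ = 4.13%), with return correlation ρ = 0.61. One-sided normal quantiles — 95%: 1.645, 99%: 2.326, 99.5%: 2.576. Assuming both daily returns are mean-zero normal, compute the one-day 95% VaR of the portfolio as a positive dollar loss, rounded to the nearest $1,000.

σ_p² = 0.33²·1.491² + 0.67²·4.13² + 2·0.61·0.33·0.67·1.491·4.13 = 9.5600 (%²).
σ_p = √9.5600 = 3.092%.
VaR = 1.645 × 3.092% = 5.086%; on $80,000,000 that is $4,068,800.

$4,069,000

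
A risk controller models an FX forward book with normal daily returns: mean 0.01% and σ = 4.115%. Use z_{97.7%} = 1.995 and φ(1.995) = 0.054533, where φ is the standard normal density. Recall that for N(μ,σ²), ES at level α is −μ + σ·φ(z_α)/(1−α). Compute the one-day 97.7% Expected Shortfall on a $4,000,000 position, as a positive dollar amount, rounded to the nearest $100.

$389,900

Tail multiplier: φ(z)/(1−α) = 0.054533 / 0.023 = 2.371.
ES = −(0.01%) + 4.115% × 2.371 = 9.747%.
On $4,000,000: 0.09747 × $4,000,000 = $389,880.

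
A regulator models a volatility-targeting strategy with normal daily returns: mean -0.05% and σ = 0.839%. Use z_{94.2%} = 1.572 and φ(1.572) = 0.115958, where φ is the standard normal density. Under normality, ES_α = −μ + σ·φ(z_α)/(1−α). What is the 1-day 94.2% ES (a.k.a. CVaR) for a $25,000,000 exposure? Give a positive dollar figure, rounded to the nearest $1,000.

$432,000

Tail multiplier: φ(z)/(1−α) = 0.115958 / 0.058 = 1.999.
ES = −(-0.05%) + 0.839% × 1.999 = 1.727%.
On $25,000,000: 0.01727 × $25,000,000 = $431,750.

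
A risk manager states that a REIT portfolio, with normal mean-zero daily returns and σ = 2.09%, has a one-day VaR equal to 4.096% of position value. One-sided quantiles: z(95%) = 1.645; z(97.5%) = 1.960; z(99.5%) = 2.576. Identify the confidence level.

Implied z = VaR/σ = 4.096 / 2.09 = 1.960.
This matches z(97.5%) = 1.960.

97.5%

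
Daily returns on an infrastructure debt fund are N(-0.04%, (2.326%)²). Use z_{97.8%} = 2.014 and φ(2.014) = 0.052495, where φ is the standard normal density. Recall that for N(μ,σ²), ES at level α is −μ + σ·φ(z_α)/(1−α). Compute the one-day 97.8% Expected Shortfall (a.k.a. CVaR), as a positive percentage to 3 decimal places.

Tail multiplier: φ(z)/(1−α) = 0.052495 / 0.022 = 2.386.
ES = −(-0.04%) + 2.326% × 2.386 = 5.590%.

5.590%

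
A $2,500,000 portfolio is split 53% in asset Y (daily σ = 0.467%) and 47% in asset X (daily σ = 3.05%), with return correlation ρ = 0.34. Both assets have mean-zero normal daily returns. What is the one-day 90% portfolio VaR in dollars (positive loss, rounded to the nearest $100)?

σ_p² = 0.53²·0.467² + 0.47²·3.05² + 2·0.34·0.53·0.47·0.467·3.05 = 2.3575 (%²).
σ_p = √2.3575 = 1.535%.
At 90%, z = 1.282.
VaR = 1.282 × 1.535% = 1.968%; on $2,500,000 that is $49,200.

$49,200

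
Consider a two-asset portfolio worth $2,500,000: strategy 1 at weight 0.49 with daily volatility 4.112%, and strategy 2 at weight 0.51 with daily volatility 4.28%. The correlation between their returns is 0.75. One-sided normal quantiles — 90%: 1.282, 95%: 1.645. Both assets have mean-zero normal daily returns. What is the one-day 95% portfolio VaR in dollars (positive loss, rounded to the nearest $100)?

σ_p² = 0.49²·4.112² + 0.51²·4.28² + 2·0.75·0.49·0.51·4.112·4.28 = 15.4215 (%²).
σ_p = √15.4215 = 3.927%.
VaR = 1.645 × 3.927% = 6.460%; on $2,500,000 that is $161,500.

$161,500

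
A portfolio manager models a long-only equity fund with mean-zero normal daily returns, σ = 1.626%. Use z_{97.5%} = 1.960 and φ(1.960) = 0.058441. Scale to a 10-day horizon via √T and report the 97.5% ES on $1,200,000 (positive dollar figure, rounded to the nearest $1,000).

$144,000

σ_{10d} = 1.626% × √10 = 5.142%.
ES multiplier = φ(z)/(1−α) = 0.058441/0.025 = 2.338.
ES = 5.142% × 2.338 = 12.022%; on $1,200,000: $144,264.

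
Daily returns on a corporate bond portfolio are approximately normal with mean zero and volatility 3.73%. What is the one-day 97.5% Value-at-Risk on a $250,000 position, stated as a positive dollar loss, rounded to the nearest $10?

At 97.5% one-sided, z = 1.960.
VaR = z·σ = 1.960 × 3.73% = 7.311%.
On $250,000: 0.07311 × $250,000 = $18,278.

$18,280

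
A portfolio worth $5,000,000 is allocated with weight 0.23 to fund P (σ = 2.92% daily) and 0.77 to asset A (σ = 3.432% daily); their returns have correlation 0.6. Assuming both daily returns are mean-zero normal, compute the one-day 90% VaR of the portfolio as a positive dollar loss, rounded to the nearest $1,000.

σ_p² = 0.23²·2.92² + 0.77²·3.432² + 2·0.6·0.23·0.77·2.92·3.432 = 9.5643 (%²).
σ_p = √9.5643 = 3.093%.
At 90%, z = 1.282.
VaR = 1.282 × 3.093% = 3.965%; on $5,000,000 that is $198,250.

$198,000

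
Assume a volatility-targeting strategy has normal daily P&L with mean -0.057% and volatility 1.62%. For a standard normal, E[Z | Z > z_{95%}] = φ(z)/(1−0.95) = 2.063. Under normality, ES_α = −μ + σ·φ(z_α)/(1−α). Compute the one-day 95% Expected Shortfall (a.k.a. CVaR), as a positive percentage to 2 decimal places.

3.40%

ES = −(-0.057%) + 1.62% × 2.063 = 3.399%.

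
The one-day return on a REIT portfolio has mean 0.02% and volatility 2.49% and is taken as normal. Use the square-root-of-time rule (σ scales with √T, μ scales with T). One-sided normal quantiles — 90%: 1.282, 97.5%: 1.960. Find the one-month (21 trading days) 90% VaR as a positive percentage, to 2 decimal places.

14.21%

σ_{21d} = 2.49% × √21 = 11.411%; μ_{21d} = 21 × 0.02% = 0.420%.
VaR = −(0.420%) + 1.282 × 11.411% = 14.209%.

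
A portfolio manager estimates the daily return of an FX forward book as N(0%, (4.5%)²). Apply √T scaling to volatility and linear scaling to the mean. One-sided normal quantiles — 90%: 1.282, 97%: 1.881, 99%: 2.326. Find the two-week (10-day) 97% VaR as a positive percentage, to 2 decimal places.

σ_{10d} = 4.5% × √10 = 14.230%.
VaR = 1.881 × 14.230% = 26.767%.

26.77%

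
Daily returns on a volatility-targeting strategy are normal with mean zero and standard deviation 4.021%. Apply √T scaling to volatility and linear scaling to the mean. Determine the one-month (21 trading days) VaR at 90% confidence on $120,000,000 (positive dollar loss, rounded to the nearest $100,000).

$28,300,000

At 90%, z = 1.282.
σ_{21d} = 4.021% × √21 = 18.427%.
VaR = 1.282 × 18.427% = 23.623%.
On $120,000,000: 0.23623 × $120,000,000 = $28,347,600.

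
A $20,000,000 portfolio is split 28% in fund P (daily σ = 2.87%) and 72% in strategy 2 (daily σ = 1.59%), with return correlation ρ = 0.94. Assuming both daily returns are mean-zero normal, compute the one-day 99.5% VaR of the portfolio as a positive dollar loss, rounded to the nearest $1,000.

$989,000

σ_p² = 0.28²·2.87² + 0.72²·1.59² + 2·0.94·0.28·0.72·2.87·1.59 = 3.6859 (%²).
σ_p = √3.6859 = 1.920%.
At 99.5%, z = 2.576.
VaR = 2.576 × 1.920% = 4.946%; on $20,000,000 that is $989,200.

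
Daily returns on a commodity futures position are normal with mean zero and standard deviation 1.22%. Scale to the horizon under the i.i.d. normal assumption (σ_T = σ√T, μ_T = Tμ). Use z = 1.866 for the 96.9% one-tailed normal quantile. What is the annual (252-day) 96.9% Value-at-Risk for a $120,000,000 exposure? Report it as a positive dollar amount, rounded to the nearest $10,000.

$43,370,000

σ_{252d} = 1.22% × √252 = 19.367%.
VaR = 1.866 × 19.367% = 36.139%.
On $120,000,000: 0.36139 × $120,000,000 = $43,366,800.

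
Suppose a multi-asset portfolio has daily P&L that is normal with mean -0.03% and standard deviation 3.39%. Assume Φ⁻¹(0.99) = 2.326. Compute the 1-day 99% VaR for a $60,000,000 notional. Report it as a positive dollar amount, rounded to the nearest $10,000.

$4,750,000

VaR = −μ + z·σ = −(-0.03%) + 2.326 × 3.39% = 7.915%.
On $60,000,000: 0.07915 × $60,000,000 = $4,749,000.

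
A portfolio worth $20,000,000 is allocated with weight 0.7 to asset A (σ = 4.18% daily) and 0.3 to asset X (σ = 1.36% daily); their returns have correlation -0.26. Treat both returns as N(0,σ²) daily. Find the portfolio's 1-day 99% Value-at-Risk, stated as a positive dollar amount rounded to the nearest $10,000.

$1,320,000

σ_p² = 0.7²·4.18² + 0.3²·1.36² + 2·-0.26·0.7·0.3·4.18·1.36 = 8.1072 (%²).
σ_p = √8.1072 = 2.847%.
At 99%, z = 2.326.
VaR = 2.326 × 2.847% = 6.622%; on $20,000,000 that is $1,324,400.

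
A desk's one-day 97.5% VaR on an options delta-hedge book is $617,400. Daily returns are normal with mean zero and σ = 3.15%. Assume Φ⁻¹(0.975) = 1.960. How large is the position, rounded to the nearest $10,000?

$10,000,000

VaR as a fraction of value: z·σ = 1.960 × 3.15% = 6.174%.
Position = $617,400 / 0.06174 = $10,000,000.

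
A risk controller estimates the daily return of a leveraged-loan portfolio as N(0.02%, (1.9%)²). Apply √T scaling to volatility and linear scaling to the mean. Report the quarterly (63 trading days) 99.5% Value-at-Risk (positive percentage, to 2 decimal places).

At 99.5%, z = 2.576.
σ_{63d} = 1.9% × √63 = 15.081%; μ_{63d} = 63 × 0.02% = 1.260%.
VaR = −(1.260%) + 2.576 × 15.081% = 37.589%.

37.59%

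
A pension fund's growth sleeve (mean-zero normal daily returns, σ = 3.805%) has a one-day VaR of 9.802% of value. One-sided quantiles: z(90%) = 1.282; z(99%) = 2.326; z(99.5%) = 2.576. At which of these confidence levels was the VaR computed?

99.5%

Implied z = VaR/σ = 9.802 / 3.805 = 2.576.
This matches z(99.5%) = 2.576.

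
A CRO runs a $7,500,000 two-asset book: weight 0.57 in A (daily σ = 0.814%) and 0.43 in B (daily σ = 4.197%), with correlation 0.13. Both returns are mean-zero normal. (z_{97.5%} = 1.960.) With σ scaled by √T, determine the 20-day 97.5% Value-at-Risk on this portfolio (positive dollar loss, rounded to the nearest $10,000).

$1,260,000

σ_p = √(0.57²·0.814² + 0.43²·4.197² + 2·0.13·0.57·0.43·0.814·4.197) = 1.921%.
σ_{20d} = 1.921% × √20 = 8.591%.
VaR = 1.960 × 8.591% = 16.838%; on $7,500,000 that is $1,262,850.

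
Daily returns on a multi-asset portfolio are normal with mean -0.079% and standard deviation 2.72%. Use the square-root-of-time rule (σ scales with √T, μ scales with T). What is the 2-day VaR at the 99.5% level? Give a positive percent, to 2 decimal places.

10.07%

At 99.5%, z = 2.576.
σ_{2d} = 2.72% × √2 = 3.847%; μ_{2d} = 2 × -0.079% = -0.158%.
VaR = −(-0.158%) + 2.576 × 3.847% = 10.068%.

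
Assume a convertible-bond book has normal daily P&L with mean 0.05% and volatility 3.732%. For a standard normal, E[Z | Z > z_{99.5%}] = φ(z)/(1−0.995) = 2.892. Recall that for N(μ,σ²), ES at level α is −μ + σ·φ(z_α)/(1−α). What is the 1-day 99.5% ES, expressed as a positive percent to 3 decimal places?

10.743%

ES = −(0.05%) + 3.732% × 2.892 = 10.743%.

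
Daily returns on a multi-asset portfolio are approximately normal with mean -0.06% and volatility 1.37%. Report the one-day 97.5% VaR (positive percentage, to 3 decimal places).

At 97.5% one-sided, z = 1.960.
VaR = −μ + z·σ = −(-0.06%) + 1.960 × 1.37% = 2.745%.

2.745%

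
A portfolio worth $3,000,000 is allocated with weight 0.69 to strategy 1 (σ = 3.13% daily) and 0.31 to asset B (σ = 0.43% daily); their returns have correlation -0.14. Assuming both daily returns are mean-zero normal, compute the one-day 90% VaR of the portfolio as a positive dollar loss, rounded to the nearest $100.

$82,500

σ_p² = 0.69²·3.13² + 0.31²·0.43² + 2·-0.14·0.69·0.31·3.13·0.43 = 4.6015 (%²).
σ_p = √4.6015 = 2.145%.
At 90%, z = 1.282.
VaR = 1.282 × 2.145% = 2.750%; on $3,000,000 that is $82,500.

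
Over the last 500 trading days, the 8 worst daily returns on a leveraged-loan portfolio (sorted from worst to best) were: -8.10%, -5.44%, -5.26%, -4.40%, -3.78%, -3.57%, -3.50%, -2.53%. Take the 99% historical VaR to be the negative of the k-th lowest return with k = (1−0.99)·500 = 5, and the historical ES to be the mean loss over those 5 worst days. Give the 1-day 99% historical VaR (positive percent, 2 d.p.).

3.78%

k = 5; the 5th lowest return is -3.78%, so VaR = 3.78%.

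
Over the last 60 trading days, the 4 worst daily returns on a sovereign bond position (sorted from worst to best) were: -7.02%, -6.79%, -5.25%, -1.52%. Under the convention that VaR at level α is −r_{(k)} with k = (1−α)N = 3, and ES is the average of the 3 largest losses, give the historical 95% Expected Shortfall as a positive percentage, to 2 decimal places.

The 3 worst returns sum to -19.06%.
ES = −(-19.06%) / 3 = 6.3533…% ≈ 6.35%.

6.35%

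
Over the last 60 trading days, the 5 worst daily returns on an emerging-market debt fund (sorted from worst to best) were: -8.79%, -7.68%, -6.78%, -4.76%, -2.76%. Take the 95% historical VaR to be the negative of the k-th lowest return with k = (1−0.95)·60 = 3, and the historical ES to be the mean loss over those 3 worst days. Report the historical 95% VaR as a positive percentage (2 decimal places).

6.78%

k = 3; the 3rd lowest return is -6.78%, so VaR = 6.78%.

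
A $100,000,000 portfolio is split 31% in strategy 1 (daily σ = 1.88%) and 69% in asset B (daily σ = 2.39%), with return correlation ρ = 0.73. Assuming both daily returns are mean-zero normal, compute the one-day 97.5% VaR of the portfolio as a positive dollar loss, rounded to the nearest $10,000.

$4,140,000

σ_p² = 0.31²·1.88² + 0.69²·2.39² + 2·0.73·0.31·0.69·1.88·2.39 = 4.4624 (%²).
σ_p = √4.4624 = 2.112%.
At 97.5%, z = 1.960.
VaR = 1.960 × 2.112% = 4.140%; on $100,000,000 that is $4,140,000.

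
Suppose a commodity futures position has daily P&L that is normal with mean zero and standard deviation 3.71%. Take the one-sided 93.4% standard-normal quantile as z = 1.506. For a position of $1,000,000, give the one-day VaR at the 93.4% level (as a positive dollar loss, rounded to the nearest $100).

$55,900

VaR = z·σ = 1.506 × 3.71% = 5.587%.
On $1,000,000: 0.05587 × $1,000,000 = $55,870.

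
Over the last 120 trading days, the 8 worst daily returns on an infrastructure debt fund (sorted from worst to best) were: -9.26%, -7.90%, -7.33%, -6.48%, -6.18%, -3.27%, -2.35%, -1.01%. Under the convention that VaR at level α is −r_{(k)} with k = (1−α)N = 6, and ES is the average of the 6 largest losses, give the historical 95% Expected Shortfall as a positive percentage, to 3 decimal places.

6.737%

The 6 worst returns sum to -40.42%.
ES = −(-40.42%) / 6 = 6.7366…% ≈ 6.737%.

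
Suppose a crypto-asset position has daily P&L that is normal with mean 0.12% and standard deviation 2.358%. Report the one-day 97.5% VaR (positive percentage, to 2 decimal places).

4.50%

At 97.5% one-sided, z = 1.960.
VaR = −μ + z·σ = −(0.12%) + 1.960 × 2.358% = 4.502%.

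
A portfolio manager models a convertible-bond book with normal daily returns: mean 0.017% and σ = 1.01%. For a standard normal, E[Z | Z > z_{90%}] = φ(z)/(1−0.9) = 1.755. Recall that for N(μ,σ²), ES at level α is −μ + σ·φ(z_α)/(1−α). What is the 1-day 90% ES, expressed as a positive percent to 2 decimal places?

ES = −(0.017%) + 1.01% × 1.755 = 1.756%.

1.76%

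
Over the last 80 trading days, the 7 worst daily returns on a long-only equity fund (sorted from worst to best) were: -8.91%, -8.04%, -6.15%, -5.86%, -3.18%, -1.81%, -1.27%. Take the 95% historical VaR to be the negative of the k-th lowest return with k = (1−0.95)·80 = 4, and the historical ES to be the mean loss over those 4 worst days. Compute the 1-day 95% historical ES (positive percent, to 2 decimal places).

7.24%

The 4 worst returns sum to -28.96%.
ES = −(-28.96%) / 4 = 7.24%.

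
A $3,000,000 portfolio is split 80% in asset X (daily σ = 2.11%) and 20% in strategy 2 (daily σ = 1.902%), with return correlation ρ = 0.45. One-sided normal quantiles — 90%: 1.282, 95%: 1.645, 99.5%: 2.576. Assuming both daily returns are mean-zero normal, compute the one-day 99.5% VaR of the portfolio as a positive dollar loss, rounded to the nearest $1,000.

$146,000

σ_p² = 0.8²·2.11² + 0.2²·1.902² + 2·0.45·0.8·0.2·2.11·1.902 = 3.5720 (%²).
σ_p = √3.5720 = 1.890%.
VaR = 2.576 × 1.890% = 4.869%; on $3,000,000 that is $146,070.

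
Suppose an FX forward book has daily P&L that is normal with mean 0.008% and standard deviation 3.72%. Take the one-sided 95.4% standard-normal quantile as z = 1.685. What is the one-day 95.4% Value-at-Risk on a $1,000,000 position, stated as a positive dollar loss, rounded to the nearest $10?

$62,600

VaR = −μ + z·σ = −(0.008%) + 1.685 × 3.72% = 6.260%.
On $1,000,000: 0.06260 × $1,000,000 = $62,600.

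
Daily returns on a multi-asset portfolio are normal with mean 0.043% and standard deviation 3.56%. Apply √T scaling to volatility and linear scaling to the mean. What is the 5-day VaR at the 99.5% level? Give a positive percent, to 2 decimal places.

At 99.5%, z = 2.576.
σ_{5d} = 3.56% × √5 = 7.960%; μ_{5d} = 5 × 0.043% = 0.215%.
VaR = −(0.215%) + 2.576 × 7.960% = 20.290%.

20.29%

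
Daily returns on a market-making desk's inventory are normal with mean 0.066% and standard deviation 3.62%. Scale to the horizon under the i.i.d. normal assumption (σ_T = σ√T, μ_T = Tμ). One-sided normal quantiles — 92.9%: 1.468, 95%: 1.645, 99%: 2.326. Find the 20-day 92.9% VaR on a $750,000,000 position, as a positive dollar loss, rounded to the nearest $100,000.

σ_{20d} = 3.62% × √20 = 16.189%; μ_{20d} = 20 × 0.066% = 1.320%.
VaR = −(1.320%) + 1.468 × 16.189% = 22.445%.
On $750,000,000: 0.22445 × $750,000,000 = $168,337,500.

$168,300,000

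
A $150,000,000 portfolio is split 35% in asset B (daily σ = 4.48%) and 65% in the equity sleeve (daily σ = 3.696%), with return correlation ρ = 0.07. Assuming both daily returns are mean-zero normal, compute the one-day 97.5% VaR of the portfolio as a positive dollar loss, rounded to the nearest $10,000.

σ_p² = 0.35²·4.48² + 0.65²·3.696² + 2·0.07·0.35·0.65·4.48·3.696 = 8.7575 (%²).
σ_p = √8.7575 = 2.959%.
At 97.5%, z = 1.960.
VaR = 1.960 × 2.959% = 5.800%; on $150,000,000 that is $8,700,000.

$8,700,000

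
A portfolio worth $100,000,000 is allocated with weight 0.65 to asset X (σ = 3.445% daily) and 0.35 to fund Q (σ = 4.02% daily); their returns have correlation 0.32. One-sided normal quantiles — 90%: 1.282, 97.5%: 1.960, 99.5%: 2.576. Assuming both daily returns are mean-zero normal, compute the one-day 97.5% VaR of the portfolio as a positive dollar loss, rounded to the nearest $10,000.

σ_p² = 0.65²·3.445² + 0.35²·4.02² + 2·0.32·0.65·0.35·3.445·4.02 = 9.0103 (%²).
σ_p = √9.0103 = 3.002%.
VaR = 1.960 × 3.002% = 5.884%; on $100,000,000 that is $5,884,000.

$5,880,000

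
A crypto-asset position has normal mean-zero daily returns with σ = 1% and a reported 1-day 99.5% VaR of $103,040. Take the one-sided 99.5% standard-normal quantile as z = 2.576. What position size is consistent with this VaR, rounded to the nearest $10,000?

VaR as a fraction of value: z·σ = 2.576 × 1% = 2.576%.
Position = $103,040 / 0.02576 = $4,000,000.

$4,000,000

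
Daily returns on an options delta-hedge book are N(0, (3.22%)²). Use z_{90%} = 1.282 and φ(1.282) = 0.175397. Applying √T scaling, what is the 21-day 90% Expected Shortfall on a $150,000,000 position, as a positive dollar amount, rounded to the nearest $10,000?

σ_{21d} = 3.22% × √21 = 14.756%.
ES multiplier = φ(z)/(1−α) = 0.175397/0.1 = 1.754.
ES = 14.756% × 1.754 = 25.882%; on $150,000,000: $38,823,000.

$38,820,000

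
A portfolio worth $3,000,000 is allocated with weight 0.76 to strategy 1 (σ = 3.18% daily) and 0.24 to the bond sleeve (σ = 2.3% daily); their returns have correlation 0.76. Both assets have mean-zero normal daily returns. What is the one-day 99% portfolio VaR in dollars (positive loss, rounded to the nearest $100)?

$199,500

σ_p² = 0.76²·3.18² + 0.24²·2.3² + 2·0.76·0.76·0.24·3.18·2.3 = 8.1734 (%²).
σ_p = √8.1734 = 2.859%.
At 99%, z = 2.326.
VaR = 2.326 × 2.859% = 6.650%; on $3,000,000 that is $199,500.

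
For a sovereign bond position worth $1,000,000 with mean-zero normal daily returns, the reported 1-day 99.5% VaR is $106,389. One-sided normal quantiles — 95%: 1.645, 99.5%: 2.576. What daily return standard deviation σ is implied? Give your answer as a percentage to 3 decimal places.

VaR as a fraction: $106,389 / $1,000,000 = 10.639%.
σ = VaR / z = 10.639% / 2.576 = 4.130%.

4.130%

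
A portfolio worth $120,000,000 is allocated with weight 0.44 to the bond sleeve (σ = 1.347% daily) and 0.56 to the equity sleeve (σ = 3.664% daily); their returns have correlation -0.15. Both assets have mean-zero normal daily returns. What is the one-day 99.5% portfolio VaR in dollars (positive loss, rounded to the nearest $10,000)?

$6,330,000

σ_p² = 0.44²·1.347² + 0.56²·3.664² + 2·-0.15·0.44·0.56·1.347·3.664 = 4.1965 (%²).
σ_p = √4.1965 = 2.049%.
At 99.5%, z = 2.576.
VaR = 2.576 × 2.049% = 5.278%; on $120,000,000 that is $6,333,600.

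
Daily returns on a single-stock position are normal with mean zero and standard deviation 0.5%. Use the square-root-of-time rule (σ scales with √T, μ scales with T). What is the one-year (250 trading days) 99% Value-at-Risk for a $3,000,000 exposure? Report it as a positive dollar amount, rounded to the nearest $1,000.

At 99%, z = 2.326.
σ_{250d} = 0.5% × √250 = 7.906%.
VaR = 2.326 × 7.906% = 18.389%.
On $3,000,000: 0.18389 × $3,000,000 = $551,670.

$552,000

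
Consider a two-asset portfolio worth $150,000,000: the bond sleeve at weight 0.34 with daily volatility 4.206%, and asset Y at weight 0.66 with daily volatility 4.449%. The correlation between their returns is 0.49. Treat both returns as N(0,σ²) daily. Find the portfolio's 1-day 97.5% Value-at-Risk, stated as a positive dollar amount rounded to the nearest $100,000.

σ_p² = 0.34²·4.206² + 0.66²·4.449² + 2·0.49·0.34·0.66·4.206·4.449 = 14.7822 (%²).
σ_p = √14.7822 = 3.845%.
At 97.5%, z = 1.960.
VaR = 1.960 × 3.845% = 7.536%; on $150,000,000 that is $11,304,000.

$11,300,000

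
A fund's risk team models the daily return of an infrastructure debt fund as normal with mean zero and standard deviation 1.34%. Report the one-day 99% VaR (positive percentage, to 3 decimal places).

3.117%

At 99% one-sided, z = 2.326.
VaR = z·σ = 2.326 × 1.34% = 3.117%.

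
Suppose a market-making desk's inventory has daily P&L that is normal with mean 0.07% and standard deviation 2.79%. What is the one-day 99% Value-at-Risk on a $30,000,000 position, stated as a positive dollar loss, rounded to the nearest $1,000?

$1,926,000

At 99% one-sided, z = 2.326.
VaR = −μ + z·σ = −(0.07%) + 2.326 × 2.79% = 6.420%.
On $30,000,000: 0.06420 × $30,000,000 = $1,926,000.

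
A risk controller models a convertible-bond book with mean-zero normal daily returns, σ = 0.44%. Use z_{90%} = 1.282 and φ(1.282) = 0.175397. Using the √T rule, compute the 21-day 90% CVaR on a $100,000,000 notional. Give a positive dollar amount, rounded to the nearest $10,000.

$3,540,000

σ_{21d} = 0.44% × √21 = 2.016%.
ES multiplier = φ(z)/(1−α) = 0.175397/0.1 = 1.754.
ES = 2.016% × 1.754 = 3.536%; on $100,000,000: $3,536,000.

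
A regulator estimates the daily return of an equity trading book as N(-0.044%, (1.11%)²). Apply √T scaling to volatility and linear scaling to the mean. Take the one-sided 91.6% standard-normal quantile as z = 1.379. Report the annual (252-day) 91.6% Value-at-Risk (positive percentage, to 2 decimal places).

σ_{252d} = 1.11% × √252 = 17.621%; μ_{252d} = 252 × -0.044% = -11.088%.
VaR = −(-11.088%) + 1.379 × 17.621% = 35.387%.

35.39%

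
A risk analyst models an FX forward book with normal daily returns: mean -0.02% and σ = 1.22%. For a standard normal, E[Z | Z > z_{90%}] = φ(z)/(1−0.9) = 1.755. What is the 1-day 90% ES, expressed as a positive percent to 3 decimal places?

ES = −(-0.02%) + 1.22% × 1.755 = 2.161%.

2.161%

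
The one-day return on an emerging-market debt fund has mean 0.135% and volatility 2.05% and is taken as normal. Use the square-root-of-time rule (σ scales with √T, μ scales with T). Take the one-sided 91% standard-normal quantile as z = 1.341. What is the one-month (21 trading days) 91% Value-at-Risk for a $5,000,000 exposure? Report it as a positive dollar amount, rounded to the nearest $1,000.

σ_{21d} = 2.05% × √21 = 9.394%; μ_{21d} = 21 × 0.135% = 2.835%.
VaR = −(2.835%) + 1.341 × 9.394% = 9.762%.
On $5,000,000: 0.09762 × $5,000,000 = $488,100.

$488,000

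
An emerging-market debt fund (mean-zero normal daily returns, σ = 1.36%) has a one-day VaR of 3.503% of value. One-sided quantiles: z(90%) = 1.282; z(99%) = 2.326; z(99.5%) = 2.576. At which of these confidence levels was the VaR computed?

99.5%

Implied z = VaR/σ = 3.503 / 1.36 = 2.576.
This matches z(99.5%) = 2.576.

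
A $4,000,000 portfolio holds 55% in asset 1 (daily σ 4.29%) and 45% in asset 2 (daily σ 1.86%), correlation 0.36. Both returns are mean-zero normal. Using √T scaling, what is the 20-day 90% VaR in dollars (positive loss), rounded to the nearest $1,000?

$636,000

σ_p = √(0.55²·4.29² + 0.45²·1.86² + 2·0.36·0.55·0.45·4.29·1.86) = 2.773%.
σ_{20d} = 2.773% × √20 = 12.401%.
z(90%) = 1.282.
VaR = 1.282 × 12.401% = 15.898%; on $4,000,000 that is $635,920.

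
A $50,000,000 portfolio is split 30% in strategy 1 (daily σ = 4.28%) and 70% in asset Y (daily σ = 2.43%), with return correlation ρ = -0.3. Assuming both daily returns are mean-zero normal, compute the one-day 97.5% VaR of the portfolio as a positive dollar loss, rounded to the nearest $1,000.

$1,762,000

σ_p² = 0.3²·4.28² + 0.7²·2.43² + 2·-0.3·0.3·0.7·4.28·2.43 = 3.2316 (%²).
σ_p = √3.2316 = 1.798%.
At 97.5%, z = 1.960.
VaR = 1.960 × 1.798% = 3.524%; on $50,000,000 that is $1,762,000.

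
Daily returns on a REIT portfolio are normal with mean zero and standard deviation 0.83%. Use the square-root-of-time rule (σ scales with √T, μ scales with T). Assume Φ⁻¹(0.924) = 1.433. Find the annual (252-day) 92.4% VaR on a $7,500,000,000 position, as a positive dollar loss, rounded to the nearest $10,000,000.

$1,420,000,000

σ_{252d} = 0.83% × √252 = 13.176%.
VaR = 1.433 × 13.176% = 18.881%.
On $7,500,000,000: 0.18881 × $7,500,000,000 = $1,416,075,000.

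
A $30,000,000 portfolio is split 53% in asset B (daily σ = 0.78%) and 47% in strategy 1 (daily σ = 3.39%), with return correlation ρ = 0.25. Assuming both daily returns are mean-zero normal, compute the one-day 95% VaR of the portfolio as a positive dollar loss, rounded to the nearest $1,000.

σ_p² = 0.53²·0.78² + 0.47²·3.39² + 2·0.25·0.53·0.47·0.78·3.39 = 3.0388 (%²).
σ_p = √3.0388 = 1.743%.
At 95%, z = 1.645.
VaR = 1.645 × 1.743% = 2.867%; on $30,000,000 that is $860,100.

$860,000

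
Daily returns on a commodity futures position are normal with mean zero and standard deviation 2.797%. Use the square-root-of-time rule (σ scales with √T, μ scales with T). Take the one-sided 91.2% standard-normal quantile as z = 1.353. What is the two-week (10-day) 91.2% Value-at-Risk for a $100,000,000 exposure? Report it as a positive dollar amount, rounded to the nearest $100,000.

σ_{10d} = 2.797% × √10 = 8.845%.
VaR = 1.353 × 8.845% = 11.967%.
On $100,000,000: 0.11967 × $100,000,000 = $11,967,000.

$12,000,000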